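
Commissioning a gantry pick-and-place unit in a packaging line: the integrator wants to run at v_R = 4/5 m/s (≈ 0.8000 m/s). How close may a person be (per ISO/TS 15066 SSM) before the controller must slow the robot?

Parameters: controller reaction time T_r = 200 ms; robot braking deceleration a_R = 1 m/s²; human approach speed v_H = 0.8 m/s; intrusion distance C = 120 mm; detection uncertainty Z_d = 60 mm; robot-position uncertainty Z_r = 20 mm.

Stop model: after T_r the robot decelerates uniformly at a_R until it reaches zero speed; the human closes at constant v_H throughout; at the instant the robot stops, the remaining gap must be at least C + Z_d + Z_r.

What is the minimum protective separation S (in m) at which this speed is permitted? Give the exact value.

S_min = 37/25 m = 1.4800 m

braking lasts T_s = (4/5)/1 = 0.8000 s
reaction-phase robot travel = 0.8000·0.2000 = 0.1600 m
robot under decel: 0.8000²/(2·1.0000) = 0.3200 m
human closes 0.8000·1.0000 = 0.8000 m
residual clearance needed = 0.1200+0.0600+0.0200 = 0.2000 m
S_min ≈ 0.1600+0.3200+0.8000+0.2000  ⇒  S_min = 37/25 m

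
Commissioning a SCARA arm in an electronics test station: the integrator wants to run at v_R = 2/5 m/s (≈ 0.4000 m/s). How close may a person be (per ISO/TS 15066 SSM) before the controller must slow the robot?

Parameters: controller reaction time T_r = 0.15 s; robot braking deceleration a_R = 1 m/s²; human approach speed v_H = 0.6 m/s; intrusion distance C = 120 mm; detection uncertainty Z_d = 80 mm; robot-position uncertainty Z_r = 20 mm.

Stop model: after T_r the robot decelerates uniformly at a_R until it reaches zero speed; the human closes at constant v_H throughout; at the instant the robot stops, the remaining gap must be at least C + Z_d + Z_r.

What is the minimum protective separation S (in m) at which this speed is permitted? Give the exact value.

S_min = 69/100 m = 0.6900 m

stop time T_s = (2/5)/1 = 0.4000 s
robot in T_r: 0.4000·0.1500 = 0.0600 m
robot covers 0.4000·0.4000 − ½·1.0000·0.4000² = 0.0800 m while stopping
human closes 0.6000·0.5500 = 0.3300 m
margins: 0.1200+0.0800+0.0200 = 0.2200 m
S_min ≈ 0.0600+0.0800+0.3300+0.2200  ⇒  S_min = 69/100 m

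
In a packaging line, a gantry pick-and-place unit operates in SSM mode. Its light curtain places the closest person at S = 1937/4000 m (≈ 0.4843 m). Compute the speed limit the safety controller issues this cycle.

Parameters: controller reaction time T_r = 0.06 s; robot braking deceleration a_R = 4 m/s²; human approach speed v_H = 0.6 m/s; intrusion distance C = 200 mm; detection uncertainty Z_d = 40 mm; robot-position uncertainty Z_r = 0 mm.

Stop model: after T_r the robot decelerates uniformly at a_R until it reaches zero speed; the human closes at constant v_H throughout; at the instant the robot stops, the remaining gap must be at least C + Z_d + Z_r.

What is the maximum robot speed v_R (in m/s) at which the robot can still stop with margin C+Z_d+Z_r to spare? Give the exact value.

v_R_max = 7/10 m/s = 0.7000 m/s

quadratic (1/8)·v² + (21/100)·v + (-833/4000) = 0
  disc = (21/100)² − 4·(1/8)·(-833/4000) = 5929/40000 ; √disc = 77/200
  v_R = (−(21/100) + 77/200) / (2·(1/8)) = 7/10 m/s
check:
T_s = v_R/a_R = (7/10)/4 = 0.1750 s
robot in T_r: 0.7000·0.0600 = 0.0420 m
braking distance = 0.7000²/(2·4.0000) = 0.0612 m
human over T_r+T_s: 0.6000·(0.0600+0.1750) = 0.1410 m
residual clearance needed = 0.2000+0.0400+0.0000 = 0.2400 m
sum ≈ 0.0420+0.0612+0.1410+0.2400 ≈ 0.4843 m = S ✓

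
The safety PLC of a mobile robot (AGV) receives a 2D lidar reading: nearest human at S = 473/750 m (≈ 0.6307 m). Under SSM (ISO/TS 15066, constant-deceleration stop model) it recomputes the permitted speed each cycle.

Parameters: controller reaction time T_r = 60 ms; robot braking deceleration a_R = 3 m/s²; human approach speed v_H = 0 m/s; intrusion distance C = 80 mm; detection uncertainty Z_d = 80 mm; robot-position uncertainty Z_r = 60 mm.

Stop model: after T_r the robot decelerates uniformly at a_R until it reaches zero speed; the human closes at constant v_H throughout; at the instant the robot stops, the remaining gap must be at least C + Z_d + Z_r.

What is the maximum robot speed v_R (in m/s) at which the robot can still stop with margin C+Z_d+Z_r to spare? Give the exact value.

v_R_max = 7/5 m/s = 1.4000 m/s

collect terms ⇒ (1/6)·v_R² + (3/50)·v_R + (-154/375) = 0
  disc = (3/50)² − 4·(1/6)·(-154/375) = 6241/22500 ; √disc = 79/150
  v_R = (−(3/50) + 79/150) / (2·(1/6)) = 7/5 m/s
check:
braking lasts T_s = (7/5)/3 = 0.4667 s
robot covers v_R·T_r = 1.4000·0.0600 = 0.0840 m before braking
braking distance = 1.4000²/(2·3.0000) = 0.3267 m
human over T_r+T_s: 0.0000·(0.0600+0.4667) = 0.0000 m
margins: 0.0800+0.0800+0.0600 = 0.2200 m
sum ≈ 0.0840+0.3267+0.0000+0.2200 ≈ 0.6307 m = S ✓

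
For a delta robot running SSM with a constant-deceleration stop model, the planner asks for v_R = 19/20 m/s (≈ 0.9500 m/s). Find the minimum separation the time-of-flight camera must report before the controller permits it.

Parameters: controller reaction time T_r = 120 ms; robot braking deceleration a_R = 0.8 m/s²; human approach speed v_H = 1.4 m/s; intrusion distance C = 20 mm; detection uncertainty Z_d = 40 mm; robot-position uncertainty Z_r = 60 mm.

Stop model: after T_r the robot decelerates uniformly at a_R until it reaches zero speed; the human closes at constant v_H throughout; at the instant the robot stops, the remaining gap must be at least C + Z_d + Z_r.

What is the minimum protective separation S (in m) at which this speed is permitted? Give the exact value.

T_s = v_R/a_R = (19/20)/(4/5) = 1.1875 s
reaction-phase robot travel = 0.9500·0.1200 = 0.1140 m
braking distance = 0.9500²/(2·0.8000) = 0.5641 m
person approaches 1.4000·(0.1200+1.1875) = 1.8305 m
C+Z_d+Z_r = 0.0200+0.0400+0.0600 = 0.1200 m
S_min ≈ 0.1140+0.5641+1.8305+0.1200  ⇒  S_min = 42057/16000 m

S_min = 42057/16000 m = 2.6286 m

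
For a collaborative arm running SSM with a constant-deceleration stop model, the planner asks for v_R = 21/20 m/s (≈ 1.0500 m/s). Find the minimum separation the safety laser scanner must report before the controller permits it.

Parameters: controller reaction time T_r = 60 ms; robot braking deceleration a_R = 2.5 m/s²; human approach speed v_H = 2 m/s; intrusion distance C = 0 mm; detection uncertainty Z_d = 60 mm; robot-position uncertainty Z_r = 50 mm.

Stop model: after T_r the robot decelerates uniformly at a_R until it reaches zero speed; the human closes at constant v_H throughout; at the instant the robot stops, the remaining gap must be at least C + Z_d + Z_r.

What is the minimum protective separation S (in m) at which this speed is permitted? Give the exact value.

S_min = 2707/2000 m = 1.3535 m

stop time T_s = (21/20)/(5/2) = 0.4200 s
reaction-phase robot travel = 1.0500·0.0600 = 0.0630 m
braking distance = 1.0500²/(2·2.5000) = 0.2205 m
person approaches 2.0000·(0.0600+0.4200) = 0.9600 m
margins: 0.0000+0.0600+0.0500 = 0.1100 m
S_min ≈ 0.0630+0.2205+0.9600+0.1100  ⇒  S_min = 2707/2000 m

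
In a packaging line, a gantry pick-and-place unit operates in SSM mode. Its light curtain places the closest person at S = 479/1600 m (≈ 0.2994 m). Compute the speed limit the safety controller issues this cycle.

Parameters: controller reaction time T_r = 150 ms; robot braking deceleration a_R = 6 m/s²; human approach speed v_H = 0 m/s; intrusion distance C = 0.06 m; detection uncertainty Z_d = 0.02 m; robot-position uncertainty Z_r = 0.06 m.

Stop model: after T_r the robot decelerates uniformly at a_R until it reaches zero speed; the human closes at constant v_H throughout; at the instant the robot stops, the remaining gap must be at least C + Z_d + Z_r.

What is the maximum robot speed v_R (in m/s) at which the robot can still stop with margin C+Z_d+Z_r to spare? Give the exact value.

v_R_max = 3/4 m/s = 0.7500 m/s

quadratic (1/12)·v² + (3/20)·v + (-51/320) = 0
  disc = (3/20)² − 4·(1/12)·(-51/320) = 121/1600 ; √disc = 11/40
  v_R = (−(3/20) + 11/40) / (2·(1/12)) = 3/4 m/s
check:
T_s = v_R/a_R = (3/4)/6 = 0.1250 s
robot covers v_R·T_r = 0.7500·0.1500 = 0.1125 m before braking
robot under decel: 0.7500²/(2·6.0000) = 0.0469 m
human closes 0.0000·0.2750 = 0.0000 m
margins: 0.0600+0.0200+0.0600 = 0.1400 m
sum ≈ 0.1125+0.0469+0.0000+0.1400 ≈ 0.2994 m = S ✓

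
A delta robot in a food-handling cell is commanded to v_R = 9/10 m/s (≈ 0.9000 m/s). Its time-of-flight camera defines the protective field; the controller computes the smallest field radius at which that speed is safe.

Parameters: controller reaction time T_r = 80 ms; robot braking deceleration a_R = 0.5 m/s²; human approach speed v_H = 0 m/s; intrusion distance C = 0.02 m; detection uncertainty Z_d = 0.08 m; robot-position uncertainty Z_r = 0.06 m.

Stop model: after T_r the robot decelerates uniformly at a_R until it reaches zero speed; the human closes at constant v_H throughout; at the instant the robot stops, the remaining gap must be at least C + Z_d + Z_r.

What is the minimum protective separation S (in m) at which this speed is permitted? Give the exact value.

T_s = v_R/a_R = (9/10)/(1/2) = 1.8000 s
reaction-phase robot travel = 0.9000·0.0800 = 0.0720 m
robot under decel: 0.9000²/(2·0.5000) = 0.8100 m
human over T_r+T_s: 0.0000·(0.0800+1.8000) = 0.0000 m
residual clearance needed = 0.0200+0.0800+0.0600 = 0.1600 m
S_min ≈ 0.0720+0.8100+0.0000+0.1600  ⇒  S_min = 521/500 m

S_min = 521/500 m = 1.0420 m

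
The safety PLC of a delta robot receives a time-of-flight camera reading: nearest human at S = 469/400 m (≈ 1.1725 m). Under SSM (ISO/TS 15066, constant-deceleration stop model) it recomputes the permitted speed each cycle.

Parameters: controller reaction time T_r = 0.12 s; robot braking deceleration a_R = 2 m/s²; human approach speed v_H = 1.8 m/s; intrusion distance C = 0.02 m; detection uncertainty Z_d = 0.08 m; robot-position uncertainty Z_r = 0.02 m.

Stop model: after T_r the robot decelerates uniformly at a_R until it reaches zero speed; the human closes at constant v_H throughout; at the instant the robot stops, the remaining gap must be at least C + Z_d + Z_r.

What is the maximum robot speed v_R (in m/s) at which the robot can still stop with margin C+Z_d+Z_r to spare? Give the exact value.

collect terms ⇒ (1/4)·v_R² + (51/50)·v_R + (-1673/2000) = 0
  disc = (51/50)² − 4·(1/4)·(-1673/2000) = 18769/10000 ; √disc = 137/100
  v_R = (−(51/50) + 137/100) / (2·(1/4)) = 7/10 m/s
check:
stop time T_s = (7/10)/2 = 0.3500 s
robot in T_r: 0.7000·0.1200 = 0.0840 m
braking distance = 0.7000²/(2·2.0000) = 0.1225 m
human closes 1.8000·0.4700 = 0.8460 m
residual clearance needed = 0.0200+0.0800+0.0200 = 0.1200 m
sum ≈ 0.0840+0.1225+0.8460+0.1200 ≈ 1.1725 m = S ✓

v_R_max = 7/10 m/s = 0.7000 m/s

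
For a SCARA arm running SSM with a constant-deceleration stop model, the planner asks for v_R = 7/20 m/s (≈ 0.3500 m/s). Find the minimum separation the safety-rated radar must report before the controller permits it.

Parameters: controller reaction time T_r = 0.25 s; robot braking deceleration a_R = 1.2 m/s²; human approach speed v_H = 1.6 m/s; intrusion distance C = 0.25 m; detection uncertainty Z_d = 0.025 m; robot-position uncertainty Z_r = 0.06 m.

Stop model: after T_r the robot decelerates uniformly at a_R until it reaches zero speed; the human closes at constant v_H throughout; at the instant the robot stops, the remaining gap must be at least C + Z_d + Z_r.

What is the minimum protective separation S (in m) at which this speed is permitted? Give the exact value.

S_min = 6433/4800 m = 1.3402 m

stop time T_s = (7/20)/(6/5) = 0.2917 s
reaction-phase robot travel = 0.3500·0.2500 = 0.0875 m
robot covers 0.3500·0.2917 − ½·1.2000·0.2917² = 0.0510 m while stopping
human closes 1.6000·0.5417 = 0.8667 m
margins: 0.2500+0.0250+0.0600 = 0.3350 m
S_min ≈ 0.0875+0.0510+0.8667+0.3350  ⇒  S_min = 6433/4800 m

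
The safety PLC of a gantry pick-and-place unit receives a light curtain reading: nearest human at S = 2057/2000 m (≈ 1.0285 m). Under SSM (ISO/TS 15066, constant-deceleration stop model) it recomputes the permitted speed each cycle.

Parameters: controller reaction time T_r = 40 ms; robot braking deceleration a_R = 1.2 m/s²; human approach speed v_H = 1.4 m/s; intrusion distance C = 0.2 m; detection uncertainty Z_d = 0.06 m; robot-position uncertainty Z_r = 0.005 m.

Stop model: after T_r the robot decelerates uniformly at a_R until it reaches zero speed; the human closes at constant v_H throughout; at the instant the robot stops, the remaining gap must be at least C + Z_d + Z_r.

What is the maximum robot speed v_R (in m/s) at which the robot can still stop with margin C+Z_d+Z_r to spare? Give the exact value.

v_R_max = 1/2 m/s = 0.5000 m/s

quadratic (5/12)·v² + (181/150)·v + (-283/400) = 0
  disc = (181/150)² − 4·(5/12)·(-283/400) = 237169/90000 ; √disc = 487/300
  v_R = (−(181/150) + 487/300) / (2·(5/12)) = 1/2 m/s
check:
stop time T_s = (1/2)/(6/5) = 0.4167 s
robot covers v_R·T_r = 0.5000·0.0400 = 0.0200 m before braking
robot under decel: 0.5000²/(2·1.2000) = 0.1042 m
human over T_r+T_s: 1.4000·(0.0400+0.4167) = 0.6393 m
margins: 0.2000+0.0600+0.0050 = 0.2650 m
sum ≈ 0.0200+0.1042+0.6393+0.2650 ≈ 1.0285 m = S ✓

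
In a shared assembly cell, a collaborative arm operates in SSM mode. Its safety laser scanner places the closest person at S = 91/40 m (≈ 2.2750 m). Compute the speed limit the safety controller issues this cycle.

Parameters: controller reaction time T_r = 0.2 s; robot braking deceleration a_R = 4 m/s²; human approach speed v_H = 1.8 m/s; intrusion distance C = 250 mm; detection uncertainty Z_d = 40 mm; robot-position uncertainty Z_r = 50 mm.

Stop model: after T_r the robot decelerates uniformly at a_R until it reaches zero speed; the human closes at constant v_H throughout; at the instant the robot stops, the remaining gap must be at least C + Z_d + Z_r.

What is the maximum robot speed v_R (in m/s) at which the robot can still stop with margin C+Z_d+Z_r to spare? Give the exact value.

quadratic (1/8)·v² + (13/20)·v + (-63/40) = 0
  disc = (13/20)² − 4·(1/8)·(-63/40) = 121/100 ; √disc = 11/10
  v_R = (−(13/20) + 11/10) / (2·(1/8)) = 9/5 m/s
check:
stop time T_s = (9/5)/4 = 0.4500 s
reaction-phase robot travel = 1.8000·0.2000 = 0.3600 m
robot under decel: 1.8000²/(2·4.0000) = 0.4050 m
human over T_r+T_s: 1.8000·(0.2000+0.4500) = 1.1700 m
C+Z_d+Z_r = 0.2500+0.0400+0.0500 = 0.3400 m
sum ≈ 0.3600+0.4050+1.1700+0.3400 ≈ 2.2750 m = S ✓

v_R_max = 9/5 m/s = 1.8000 m/s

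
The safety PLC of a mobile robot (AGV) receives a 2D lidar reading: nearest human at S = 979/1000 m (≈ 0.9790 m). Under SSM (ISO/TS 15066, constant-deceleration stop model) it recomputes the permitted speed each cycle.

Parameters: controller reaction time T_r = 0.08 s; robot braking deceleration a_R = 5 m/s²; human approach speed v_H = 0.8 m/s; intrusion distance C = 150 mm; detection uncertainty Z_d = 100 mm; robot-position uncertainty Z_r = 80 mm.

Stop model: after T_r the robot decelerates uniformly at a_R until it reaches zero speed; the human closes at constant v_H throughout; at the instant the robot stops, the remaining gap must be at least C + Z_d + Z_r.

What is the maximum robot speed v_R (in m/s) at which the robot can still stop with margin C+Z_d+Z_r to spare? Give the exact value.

v_R_max = 3/2 m/s = 1.5000 m/s

quadratic (1/10)·v² + (6/25)·v + (-117/200) = 0
  disc = (6/25)² − 4·(1/10)·(-117/200) = 729/2500 ; √disc = 27/50
  v_R = (−(6/25) + 27/50) / (2·(1/10)) = 3/2 m/s
check:
braking lasts T_s = (3/2)/5 = 0.3000 s
reaction-phase robot travel = 1.5000·0.0800 = 0.1200 m
robot under decel: 1.5000²/(2·5.0000) = 0.2250 m
person approaches 0.8000·(0.0800+0.3000) = 0.3040 m
margins: 0.1500+0.1000+0.0800 = 0.3300 m
sum ≈ 0.1200+0.2250+0.3040+0.3300 ≈ 0.9790 m = S ✓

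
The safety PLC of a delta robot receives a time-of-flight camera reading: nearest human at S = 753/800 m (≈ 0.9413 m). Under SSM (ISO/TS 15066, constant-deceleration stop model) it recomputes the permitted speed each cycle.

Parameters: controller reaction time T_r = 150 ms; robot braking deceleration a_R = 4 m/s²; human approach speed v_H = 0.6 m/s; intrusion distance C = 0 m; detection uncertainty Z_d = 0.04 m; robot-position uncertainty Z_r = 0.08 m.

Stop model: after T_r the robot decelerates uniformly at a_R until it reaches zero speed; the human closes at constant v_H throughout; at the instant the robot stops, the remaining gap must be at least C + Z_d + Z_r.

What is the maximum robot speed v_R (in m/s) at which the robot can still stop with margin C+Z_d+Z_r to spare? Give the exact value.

collect terms ⇒ (1/8)·v_R² + (3/10)·v_R + (-117/160) = 0
  disc = (3/10)² − 4·(1/8)·(-117/160) = 729/1600 ; √disc = 27/40
  v_R = (−(3/10) + 27/40) / (2·(1/8)) = 3/2 m/s
check:
T_s = v_R/a_R = (3/2)/4 = 0.3750 s
robot in T_r: 1.5000·0.1500 = 0.2250 m
robot covers 1.5000·0.3750 − ½·4.0000·0.3750² = 0.2812 m while stopping
human closes 0.6000·0.5250 = 0.3150 m
C+Z_d+Z_r = 0.0000+0.0400+0.0800 = 0.1200 m
sum ≈ 0.2250+0.2812+0.3150+0.1200 ≈ 0.9413 m = S ✓

v_R_max = 3/2 m/s = 1.5000 m/s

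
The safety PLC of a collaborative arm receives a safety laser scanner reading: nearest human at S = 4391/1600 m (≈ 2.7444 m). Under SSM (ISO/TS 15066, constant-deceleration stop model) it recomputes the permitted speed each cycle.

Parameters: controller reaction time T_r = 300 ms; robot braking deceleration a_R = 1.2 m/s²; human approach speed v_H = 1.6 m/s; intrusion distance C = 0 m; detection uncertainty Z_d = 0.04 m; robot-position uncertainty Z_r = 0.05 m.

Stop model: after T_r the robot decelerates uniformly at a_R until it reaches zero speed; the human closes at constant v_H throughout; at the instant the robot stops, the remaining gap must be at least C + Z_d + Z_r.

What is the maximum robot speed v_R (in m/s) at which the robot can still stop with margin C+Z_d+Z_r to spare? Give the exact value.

collect terms ⇒ (5/12)·v_R² + (49/30)·v_R + (-3479/1600) = 0
  disc = (49/30)² − 4·(5/12)·(-3479/1600) = 90601/14400 ; √disc = 301/120
  v_R = (−(49/30) + 301/120) / (2·(5/12)) = 21/20 m/s
check:
braking lasts T_s = (21/20)/(6/5) = 0.8750 s
robot covers v_R·T_r = 1.0500·0.3000 = 0.3150 m before braking
robot under decel: 1.0500²/(2·1.2000) = 0.4594 m
human over T_r+T_s: 1.6000·(0.3000+0.8750) = 1.8800 m
margins: 0.0000+0.0400+0.0500 = 0.0900 m
sum ≈ 0.3150+0.4594+1.8800+0.0900 ≈ 2.7444 m = S ✓

v_R_max = 21/20 m/s = 1.0500 m/s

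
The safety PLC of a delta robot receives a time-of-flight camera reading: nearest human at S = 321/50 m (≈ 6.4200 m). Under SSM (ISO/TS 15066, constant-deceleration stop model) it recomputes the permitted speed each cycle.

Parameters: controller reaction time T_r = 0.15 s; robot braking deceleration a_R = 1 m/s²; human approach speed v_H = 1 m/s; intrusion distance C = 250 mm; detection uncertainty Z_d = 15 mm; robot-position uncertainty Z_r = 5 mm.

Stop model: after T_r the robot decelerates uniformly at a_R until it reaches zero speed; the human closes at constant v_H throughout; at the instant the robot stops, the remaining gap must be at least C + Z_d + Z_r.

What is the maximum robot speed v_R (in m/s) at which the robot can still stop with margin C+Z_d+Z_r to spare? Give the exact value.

v_R_max = 5/2 m/s = 2.5000 m/s

quadratic (1/2)·v² + (23/20)·v + (-6) = 0
  disc = (23/20)² − 4·(1/2)·(-6) = 5329/400 ; √disc = 73/20
  v_R = (−(23/20) + 73/20) / (2·(1/2)) = 5/2 m/s
check:
braking lasts T_s = (5/2)/1 = 2.5000 s
robot in T_r: 2.5000·0.1500 = 0.3750 m
robot under decel: 2.5000²/(2·1.0000) = 3.1250 m
person approaches 1.0000·(0.1500+2.5000) = 2.6500 m
margins: 0.2500+0.0150+0.0050 = 0.2700 m
sum ≈ 0.3750+3.1250+2.6500+0.2700 ≈ 6.4200 m = S ✓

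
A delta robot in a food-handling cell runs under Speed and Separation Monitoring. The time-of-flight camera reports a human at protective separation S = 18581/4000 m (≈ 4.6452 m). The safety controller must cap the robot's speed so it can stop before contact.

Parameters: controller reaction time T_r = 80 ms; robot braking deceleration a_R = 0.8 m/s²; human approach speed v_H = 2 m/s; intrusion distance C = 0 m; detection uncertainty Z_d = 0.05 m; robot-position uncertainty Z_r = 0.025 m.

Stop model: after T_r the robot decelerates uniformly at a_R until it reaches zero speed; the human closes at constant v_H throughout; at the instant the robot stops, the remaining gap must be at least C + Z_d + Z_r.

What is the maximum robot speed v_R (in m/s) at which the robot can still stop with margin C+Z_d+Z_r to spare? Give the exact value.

v_R_max = 13/10 m/s = 1.3000 m/s

collect terms ⇒ (5/8)·v_R² + (129/50)·v_R + (-17641/4000) = 0
  disc = (129/50)² − 4·(5/8)·(-17641/4000) = 707281/40000 ; √disc = 841/200
  v_R = (−(129/50) + 841/200) / (2·(5/8)) = 13/10 m/s
check:
stop time T_s = (13/10)/(4/5) = 1.6250 s
robot in T_r: 1.3000·0.0800 = 0.1040 m
robot covers 1.3000·1.6250 − ½·0.8000·1.6250² = 1.0562 m while stopping
human closes 2.0000·1.7050 = 3.4100 m
C+Z_d+Z_r = 0.0000+0.0500+0.0250 = 0.0750 m
sum ≈ 0.1040+1.0562+3.4100+0.0750 ≈ 4.6452 m = S ✓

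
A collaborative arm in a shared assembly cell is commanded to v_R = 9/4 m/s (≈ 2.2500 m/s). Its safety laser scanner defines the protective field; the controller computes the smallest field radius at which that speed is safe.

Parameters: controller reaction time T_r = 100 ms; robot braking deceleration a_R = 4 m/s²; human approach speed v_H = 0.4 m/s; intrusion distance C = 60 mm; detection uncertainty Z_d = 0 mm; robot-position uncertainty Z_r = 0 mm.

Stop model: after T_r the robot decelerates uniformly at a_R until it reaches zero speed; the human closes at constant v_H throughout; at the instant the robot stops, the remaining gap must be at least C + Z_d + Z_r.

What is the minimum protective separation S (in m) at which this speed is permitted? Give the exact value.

braking lasts T_s = (9/4)/4 = 0.5625 s
robot covers v_R·T_r = 2.2500·0.1000 = 0.2250 m before braking
robot covers 2.2500·0.5625 − ½·4.0000·0.5625² = 0.6328 m while stopping
human closes 0.4000·0.6625 = 0.2650 m
residual clearance needed = 0.0600+0.0000+0.0000 = 0.0600 m
S_min ≈ 0.2250+0.6328+0.2650+0.0600  ⇒  S_min = 757/640 m

S_min = 757/640 m = 1.1828 m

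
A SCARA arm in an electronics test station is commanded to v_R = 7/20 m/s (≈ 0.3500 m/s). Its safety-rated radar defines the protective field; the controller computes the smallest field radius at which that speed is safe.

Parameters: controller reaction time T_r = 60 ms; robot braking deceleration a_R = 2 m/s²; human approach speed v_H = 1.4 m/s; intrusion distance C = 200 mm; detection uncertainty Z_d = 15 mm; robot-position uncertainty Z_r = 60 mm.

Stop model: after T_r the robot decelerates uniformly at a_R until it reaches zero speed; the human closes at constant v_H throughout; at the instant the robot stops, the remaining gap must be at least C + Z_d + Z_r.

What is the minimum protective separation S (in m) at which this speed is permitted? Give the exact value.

braking lasts T_s = (7/20)/2 = 0.1750 s
robot covers v_R·T_r = 0.3500·0.0600 = 0.0210 m before braking
braking distance = 0.3500²/(2·2.0000) = 0.0306 m
person approaches 1.4000·(0.0600+0.1750) = 0.3290 m
C+Z_d+Z_r = 0.2000+0.0150+0.0600 = 0.2750 m
S_min ≈ 0.0210+0.0306+0.3290+0.2750  ⇒  S_min = 1049/1600 m

S_min = 1049/1600 m = 0.6556 m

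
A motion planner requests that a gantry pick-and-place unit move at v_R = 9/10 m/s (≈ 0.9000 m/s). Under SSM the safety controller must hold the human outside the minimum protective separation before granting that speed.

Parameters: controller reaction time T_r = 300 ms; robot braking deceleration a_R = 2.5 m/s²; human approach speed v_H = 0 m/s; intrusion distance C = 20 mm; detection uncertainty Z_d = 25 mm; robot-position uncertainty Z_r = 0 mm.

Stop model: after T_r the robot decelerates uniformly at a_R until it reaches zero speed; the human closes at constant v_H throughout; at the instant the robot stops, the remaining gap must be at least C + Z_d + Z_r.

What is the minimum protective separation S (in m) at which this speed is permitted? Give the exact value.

T_s = v_R/a_R = (9/10)/(5/2) = 0.3600 s
robot covers v_R·T_r = 0.9000·0.3000 = 0.2700 m before braking
robot under decel: 0.9000²/(2·2.5000) = 0.1620 m
human closes 0.0000·0.6600 = 0.0000 m
residual clearance needed = 0.0200+0.0250+0.0000 = 0.0450 m
S_min ≈ 0.2700+0.1620+0.0000+0.0450  ⇒  S_min = 477/1000 m

S_min = 477/1000 m = 0.4770 m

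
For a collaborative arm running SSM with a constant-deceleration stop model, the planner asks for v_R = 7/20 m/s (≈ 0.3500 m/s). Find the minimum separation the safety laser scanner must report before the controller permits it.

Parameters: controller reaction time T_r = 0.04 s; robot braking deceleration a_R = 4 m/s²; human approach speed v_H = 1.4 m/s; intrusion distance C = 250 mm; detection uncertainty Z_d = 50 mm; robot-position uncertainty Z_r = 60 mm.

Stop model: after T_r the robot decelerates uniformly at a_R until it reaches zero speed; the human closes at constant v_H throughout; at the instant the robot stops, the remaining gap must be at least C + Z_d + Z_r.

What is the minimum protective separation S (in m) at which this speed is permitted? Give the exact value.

stop time T_s = (7/20)/4 = 0.0875 s
robot in T_r: 0.3500·0.0400 = 0.0140 m
robot covers 0.3500·0.0875 − ½·4.0000·0.0875² = 0.0153 m while stopping
human closes 1.4000·0.1275 = 0.1785 m
residual clearance needed = 0.2500+0.0500+0.0600 = 0.3600 m
S_min ≈ 0.0140+0.0153+0.1785+0.3600  ⇒  S_min = 1817/3200 m

S_min = 1817/3200 m = 0.5678 m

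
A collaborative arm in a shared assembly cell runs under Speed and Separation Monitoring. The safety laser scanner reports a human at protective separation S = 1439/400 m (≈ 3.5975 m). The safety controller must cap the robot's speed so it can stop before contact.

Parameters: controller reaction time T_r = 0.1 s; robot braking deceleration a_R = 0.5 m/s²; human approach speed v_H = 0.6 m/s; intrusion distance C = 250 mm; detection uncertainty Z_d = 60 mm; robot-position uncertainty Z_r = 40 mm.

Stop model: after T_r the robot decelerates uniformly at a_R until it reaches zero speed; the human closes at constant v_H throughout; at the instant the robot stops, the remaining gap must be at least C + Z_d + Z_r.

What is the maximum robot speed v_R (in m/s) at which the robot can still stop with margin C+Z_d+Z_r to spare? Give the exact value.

v_R_max = 5/4 m/s = 1.2500 m/s

at the boundary: (1)·v² + (13/10)·v + (-51/16) = 0
  disc = (13/10)² − 4·(1)·(-51/16) = 361/25 ; √disc = 19/5
  v_R = (−(13/10) + 19/5) / (2·(1)) = 5/4 m/s
check:
T_s = v_R/a_R = (5/4)/(1/2) = 2.5000 s
robot in T_r: 1.2500·0.1000 = 0.1250 m
braking distance = 1.2500²/(2·0.5000) = 1.5625 m
person approaches 0.6000·(0.1000+2.5000) = 1.5600 m
residual clearance needed = 0.2500+0.0600+0.0400 = 0.3500 m
sum ≈ 0.1250+1.5625+1.5600+0.3500 ≈ 3.5975 m = S ✓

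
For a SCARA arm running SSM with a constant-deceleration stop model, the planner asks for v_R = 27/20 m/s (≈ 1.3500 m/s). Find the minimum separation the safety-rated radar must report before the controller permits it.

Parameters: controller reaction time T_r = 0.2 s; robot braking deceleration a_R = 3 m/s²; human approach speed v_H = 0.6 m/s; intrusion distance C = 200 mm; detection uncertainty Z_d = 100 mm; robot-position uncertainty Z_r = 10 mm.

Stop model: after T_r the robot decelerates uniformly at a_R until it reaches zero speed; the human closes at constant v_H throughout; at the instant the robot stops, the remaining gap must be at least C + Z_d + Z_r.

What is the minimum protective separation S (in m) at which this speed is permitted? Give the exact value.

S_min = 1019/800 m = 1.2737 m

T_s = v_R/a_R = (27/20)/3 = 0.4500 s
robot covers v_R·T_r = 1.3500·0.2000 = 0.2700 m before braking
robot under decel: 1.3500²/(2·3.0000) = 0.3038 m
person approaches 0.6000·(0.2000+0.4500) = 0.3900 m
margins: 0.2000+0.1000+0.0100 = 0.3100 m
S_min ≈ 0.2700+0.3038+0.3900+0.3100  ⇒  S_min = 1019/800 m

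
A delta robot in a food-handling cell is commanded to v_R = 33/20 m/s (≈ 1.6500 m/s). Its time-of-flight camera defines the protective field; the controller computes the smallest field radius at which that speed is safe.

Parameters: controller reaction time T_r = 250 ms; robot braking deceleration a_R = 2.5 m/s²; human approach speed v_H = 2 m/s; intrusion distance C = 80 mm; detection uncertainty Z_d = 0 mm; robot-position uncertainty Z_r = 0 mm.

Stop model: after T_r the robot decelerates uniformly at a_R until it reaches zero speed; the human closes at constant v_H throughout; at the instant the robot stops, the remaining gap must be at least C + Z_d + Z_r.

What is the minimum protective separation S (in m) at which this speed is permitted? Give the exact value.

S_min = 2857/1000 m = 2.8570 m

stop time T_s = (33/20)/(5/2) = 0.6600 s
reaction-phase robot travel = 1.6500·0.2500 = 0.4125 m
robot under decel: 1.6500²/(2·2.5000) = 0.5445 m
human closes 2.0000·0.9100 = 1.8200 m
C+Z_d+Z_r = 0.0800+0.0000+0.0000 = 0.0800 m
S_min ≈ 0.4125+0.5445+1.8200+0.0800  ⇒  S_min = 2857/1000 m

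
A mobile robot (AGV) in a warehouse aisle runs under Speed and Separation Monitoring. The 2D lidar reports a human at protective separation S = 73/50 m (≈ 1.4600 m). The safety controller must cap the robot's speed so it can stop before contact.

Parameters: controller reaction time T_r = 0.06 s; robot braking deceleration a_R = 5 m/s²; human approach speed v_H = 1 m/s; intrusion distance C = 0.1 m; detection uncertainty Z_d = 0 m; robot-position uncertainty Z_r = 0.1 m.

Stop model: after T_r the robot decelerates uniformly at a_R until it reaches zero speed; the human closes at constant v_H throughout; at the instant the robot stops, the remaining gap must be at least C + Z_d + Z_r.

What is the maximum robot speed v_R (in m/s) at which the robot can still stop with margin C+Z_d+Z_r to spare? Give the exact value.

quadratic (1/10)·v² + (13/50)·v + (-6/5) = 0
  disc = (13/50)² − 4·(1/10)·(-6/5) = 1369/2500 ; √disc = 37/50
  v_R = (−(13/50) + 37/50) / (2·(1/10)) = 12/5 m/s
check:
stop time T_s = (12/5)/5 = 0.4800 s
robot covers v_R·T_r = 2.4000·0.0600 = 0.1440 m before braking
robot under decel: 2.4000²/(2·5.0000) = 0.5760 m
person approaches 1.0000·(0.0600+0.4800) = 0.5400 m
residual clearance needed = 0.1000+0.0000+0.1000 = 0.2000 m
sum ≈ 0.1440+0.5760+0.5400+0.2000 ≈ 1.4600 m = S ✓

v_R_max = 12/5 m/s = 2.4000 m/s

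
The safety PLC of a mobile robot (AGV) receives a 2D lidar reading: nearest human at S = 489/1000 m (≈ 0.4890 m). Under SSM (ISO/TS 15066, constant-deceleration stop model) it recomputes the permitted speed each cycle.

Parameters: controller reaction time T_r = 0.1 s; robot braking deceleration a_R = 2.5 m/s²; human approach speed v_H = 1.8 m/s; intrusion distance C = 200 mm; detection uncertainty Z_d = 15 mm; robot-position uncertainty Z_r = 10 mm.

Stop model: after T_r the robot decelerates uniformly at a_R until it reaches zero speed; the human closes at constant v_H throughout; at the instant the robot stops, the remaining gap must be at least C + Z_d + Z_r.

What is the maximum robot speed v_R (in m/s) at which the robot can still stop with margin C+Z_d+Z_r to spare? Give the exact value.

collect terms ⇒ (1/5)·v_R² + (41/50)·v_R + (-21/250) = 0
  disc = (41/50)² − 4·(1/5)·(-21/250) = 1849/2500 ; √disc = 43/50
  v_R = (−(41/50) + 43/50) / (2·(1/5)) = 1/10 m/s
check:
stop time T_s = (1/10)/(5/2) = 0.0400 s
reaction-phase robot travel = 0.1000·0.1000 = 0.0100 m
robot covers 0.1000·0.0400 − ½·2.5000·0.0400² = 0.0020 m while stopping
human over T_r+T_s: 1.8000·(0.1000+0.0400) = 0.2520 m
margins: 0.2000+0.0150+0.0100 = 0.2250 m
sum ≈ 0.0100+0.0020+0.2520+0.2250 ≈ 0.4890 m = S ✓

v_R_max = 1/10 m/s = 0.1000 m/s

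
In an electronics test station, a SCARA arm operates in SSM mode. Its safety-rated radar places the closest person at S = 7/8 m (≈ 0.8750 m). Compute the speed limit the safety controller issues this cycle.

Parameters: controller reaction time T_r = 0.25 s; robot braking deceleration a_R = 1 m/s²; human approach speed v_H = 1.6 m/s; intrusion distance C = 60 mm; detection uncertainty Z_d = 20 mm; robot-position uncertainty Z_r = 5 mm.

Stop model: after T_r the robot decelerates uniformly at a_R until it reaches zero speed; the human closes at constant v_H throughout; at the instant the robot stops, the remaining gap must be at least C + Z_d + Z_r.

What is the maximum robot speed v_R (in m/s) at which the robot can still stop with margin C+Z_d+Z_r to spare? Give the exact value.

v_R_max = 1/5 m/s = 0.2000 m/s

at the boundary: (1/2)·v² + (37/20)·v + (-39/100) = 0
  disc = (37/20)² − 4·(1/2)·(-39/100) = 1681/400 ; √disc = 41/20
  v_R = (−(37/20) + 41/20) / (2·(1/2)) = 1/5 m/s
check:
stop time T_s = (1/5)/1 = 0.2000 s
robot in T_r: 0.2000·0.2500 = 0.0500 m
robot under decel: 0.2000²/(2·1.0000) = 0.0200 m
person approaches 1.6000·(0.2500+0.2000) = 0.7200 m
residual clearance needed = 0.0600+0.0200+0.0050 = 0.0850 m
sum ≈ 0.0500+0.0200+0.7200+0.0850 ≈ 0.8750 m = S ✓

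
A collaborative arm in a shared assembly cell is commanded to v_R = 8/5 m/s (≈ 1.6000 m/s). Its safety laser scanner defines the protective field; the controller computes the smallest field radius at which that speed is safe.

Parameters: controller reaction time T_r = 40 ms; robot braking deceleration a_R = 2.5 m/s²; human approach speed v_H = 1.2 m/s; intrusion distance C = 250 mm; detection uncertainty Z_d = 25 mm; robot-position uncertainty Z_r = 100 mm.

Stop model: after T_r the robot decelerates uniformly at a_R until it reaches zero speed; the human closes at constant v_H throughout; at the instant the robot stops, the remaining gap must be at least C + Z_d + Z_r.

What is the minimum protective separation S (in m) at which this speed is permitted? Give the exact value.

T_s = v_R/a_R = (8/5)/(5/2) = 0.6400 s
reaction-phase robot travel = 1.6000·0.0400 = 0.0640 m
robot under decel: 1.6000²/(2·2.5000) = 0.5120 m
human closes 1.2000·0.6800 = 0.8160 m
C+Z_d+Z_r = 0.2500+0.0250+0.1000 = 0.3750 m
S_min ≈ 0.0640+0.5120+0.8160+0.3750  ⇒  S_min = 1767/1000 m

S_min = 1767/1000 m = 1.7670 m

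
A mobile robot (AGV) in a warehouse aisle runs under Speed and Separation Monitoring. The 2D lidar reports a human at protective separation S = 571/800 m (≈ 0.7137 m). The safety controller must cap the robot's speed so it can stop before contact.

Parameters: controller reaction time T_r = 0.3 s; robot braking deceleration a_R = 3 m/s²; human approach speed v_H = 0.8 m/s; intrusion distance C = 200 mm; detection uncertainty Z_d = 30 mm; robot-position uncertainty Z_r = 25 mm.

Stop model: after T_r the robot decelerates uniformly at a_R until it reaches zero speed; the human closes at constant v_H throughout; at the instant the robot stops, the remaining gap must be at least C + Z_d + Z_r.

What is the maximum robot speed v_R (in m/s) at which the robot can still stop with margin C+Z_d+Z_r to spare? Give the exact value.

collect terms ⇒ (1/6)·v_R² + (17/30)·v_R + (-7/32) = 0
  disc = (17/30)² − 4·(1/6)·(-7/32) = 1681/3600 ; √disc = 41/60
  v_R = (−(17/30) + 41/60) / (2·(1/6)) = 7/20 m/s
check:
T_s = v_R/a_R = (7/20)/3 = 0.1167 s
robot in T_r: 0.3500·0.3000 = 0.1050 m
robot under decel: 0.3500²/(2·3.0000) = 0.0204 m
person approaches 0.8000·(0.3000+0.1167) = 0.3333 m
C+Z_d+Z_r = 0.2000+0.0300+0.0250 = 0.2550 m
sum ≈ 0.1050+0.0204+0.3333+0.2550 ≈ 0.7137 m = S ✓

v_R_max = 7/20 m/s = 0.3500 m/s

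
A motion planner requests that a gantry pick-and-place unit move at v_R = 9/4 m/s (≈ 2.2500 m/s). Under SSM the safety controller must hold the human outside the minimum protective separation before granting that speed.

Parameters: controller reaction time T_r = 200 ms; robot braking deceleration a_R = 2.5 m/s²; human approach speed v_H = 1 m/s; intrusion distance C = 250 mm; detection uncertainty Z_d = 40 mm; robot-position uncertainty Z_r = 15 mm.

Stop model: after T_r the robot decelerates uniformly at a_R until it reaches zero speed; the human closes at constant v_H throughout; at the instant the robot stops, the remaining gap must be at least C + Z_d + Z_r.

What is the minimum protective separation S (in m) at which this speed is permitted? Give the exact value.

stop time T_s = (9/4)/(5/2) = 0.9000 s
robot covers v_R·T_r = 2.2500·0.2000 = 0.4500 m before braking
robot covers 2.2500·0.9000 − ½·2.5000·0.9000² = 1.0125 m while stopping
human over T_r+T_s: 1.0000·(0.2000+0.9000) = 1.1000 m
residual clearance needed = 0.2500+0.0400+0.0150 = 0.3050 m
S_min ≈ 0.4500+1.0125+1.1000+0.3050  ⇒  S_min = 1147/400 m

S_min = 1147/400 m = 2.8675 m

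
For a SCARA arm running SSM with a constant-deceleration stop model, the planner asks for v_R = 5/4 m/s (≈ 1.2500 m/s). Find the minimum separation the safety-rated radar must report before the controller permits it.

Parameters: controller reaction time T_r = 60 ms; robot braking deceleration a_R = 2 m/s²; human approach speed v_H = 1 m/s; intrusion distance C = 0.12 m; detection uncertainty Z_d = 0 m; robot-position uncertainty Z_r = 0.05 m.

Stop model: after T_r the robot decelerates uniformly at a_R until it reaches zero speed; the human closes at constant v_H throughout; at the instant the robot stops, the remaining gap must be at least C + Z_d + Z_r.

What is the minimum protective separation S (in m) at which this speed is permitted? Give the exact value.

stop time T_s = (5/4)/2 = 0.6250 s
robot in T_r: 1.2500·0.0600 = 0.0750 m
robot under decel: 1.2500²/(2·2.0000) = 0.3906 m
person approaches 1.0000·(0.0600+0.6250) = 0.6850 m
margins: 0.1200+0.0000+0.0500 = 0.1700 m
S_min ≈ 0.0750+0.3906+0.6850+0.1700  ⇒  S_min = 2113/1600 m

S_min = 2113/1600 m = 1.3206 m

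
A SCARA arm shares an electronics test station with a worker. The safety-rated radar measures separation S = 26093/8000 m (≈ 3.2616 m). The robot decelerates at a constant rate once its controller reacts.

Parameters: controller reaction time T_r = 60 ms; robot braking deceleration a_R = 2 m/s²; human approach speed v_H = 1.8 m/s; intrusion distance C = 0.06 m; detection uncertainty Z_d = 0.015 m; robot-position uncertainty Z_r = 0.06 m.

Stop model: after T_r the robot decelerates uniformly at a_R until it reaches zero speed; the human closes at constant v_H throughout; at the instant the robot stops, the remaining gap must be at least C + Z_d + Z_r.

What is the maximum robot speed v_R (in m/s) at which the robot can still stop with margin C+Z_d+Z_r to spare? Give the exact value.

v_R_max = 41/20 m/s = 2.0500 m/s

collect terms ⇒ (1/4)·v_R² + (24/25)·v_R + (-24149/8000) = 0
  disc = (24/25)² − 4·(1/4)·(-24149/8000) = 157609/40000 ; √disc = 397/200
  v_R = (−(24/25) + 397/200) / (2·(1/4)) = 41/20 m/s
check:
T_s = v_R/a_R = (41/20)/2 = 1.0250 s
reaction-phase robot travel = 2.0500·0.0600 = 0.1230 m
braking distance = 2.0500²/(2·2.0000) = 1.0506 m
person approaches 1.8000·(0.0600+1.0250) = 1.9530 m
margins: 0.0600+0.0150+0.0600 = 0.1350 m
sum ≈ 0.1230+1.0506+1.9530+0.1350 ≈ 3.2616 m = S ✓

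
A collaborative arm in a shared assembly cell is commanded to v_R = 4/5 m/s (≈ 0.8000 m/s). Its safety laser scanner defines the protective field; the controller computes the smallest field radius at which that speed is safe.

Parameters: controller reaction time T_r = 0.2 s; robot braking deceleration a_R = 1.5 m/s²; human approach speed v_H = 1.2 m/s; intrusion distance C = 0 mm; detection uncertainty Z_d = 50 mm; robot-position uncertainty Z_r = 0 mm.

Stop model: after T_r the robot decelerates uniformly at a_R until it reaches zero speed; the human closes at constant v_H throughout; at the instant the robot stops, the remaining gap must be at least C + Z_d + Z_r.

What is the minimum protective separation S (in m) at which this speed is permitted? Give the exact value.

S_min = 391/300 m = 1.3033 m

T_s = v_R/a_R = (4/5)/(3/2) = 0.5333 s
robot covers v_R·T_r = 0.8000·0.2000 = 0.1600 m before braking
braking distance = 0.8000²/(2·1.5000) = 0.2133 m
human over T_r+T_s: 1.2000·(0.2000+0.5333) = 0.8800 m
C+Z_d+Z_r = 0.0000+0.0500+0.0000 = 0.0500 m
S_min ≈ 0.1600+0.2133+0.8800+0.0500  ⇒  S_min = 391/300 m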